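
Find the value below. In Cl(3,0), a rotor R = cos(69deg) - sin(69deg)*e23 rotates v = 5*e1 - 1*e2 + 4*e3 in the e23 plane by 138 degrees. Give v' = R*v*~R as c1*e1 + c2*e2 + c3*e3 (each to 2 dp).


Rotor R = cos(69deg) - sin(69deg)*e23
Rotation angle theta = 2 * 69 = 138 degrees in the e23 plane (e2 -> e3).
The component perpendicular to the plane (e1) is invariant: v'_1 = v1 = 5.00
cos(138deg) = -0.7431, sin(138deg) = 0.6691
v'_2 = v2*cos(theta) - v3*sin(theta) = -1*(-0.7431) - 4*0.6691 = -1.93
v'_3 = v2*sin(theta) + v3*cos(theta) = -1*0.6691 + 4*(-0.7431) = -3.64
v' = 5.00*e1 - 1.93*e2 - 3.64*e3


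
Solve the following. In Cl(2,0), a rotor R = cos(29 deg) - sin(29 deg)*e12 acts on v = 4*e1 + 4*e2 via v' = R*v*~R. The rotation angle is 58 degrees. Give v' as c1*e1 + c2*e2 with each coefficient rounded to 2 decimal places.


Rotor R = cos(29deg) - sin(29deg)*e12
Rotation angle theta = 2 * 29 = 58 degrees
v' = R*v*~R rotates v by theta.
cos(58deg) = 0.5299, sin(58deg) = 0.8480
v'_1 = 4*cos(58deg) - 4*sin(58deg)
= 4*0.5299 - 4*0.8480
= -1.27
v'_2 = 4*sin(58deg) + 4*cos(58deg)
= 4*0.8480 + 4*0.5299
= 5.51
v' = -1.27*e1 + 5.51*e2


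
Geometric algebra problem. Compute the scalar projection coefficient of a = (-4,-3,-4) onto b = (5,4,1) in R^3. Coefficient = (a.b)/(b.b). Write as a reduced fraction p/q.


Projection coefficient = (a . b) / (b . b)
a . b = (-4)*5 + (-3)*4 + (-4)*1
= -20 + (-12) + (-4) = -36
b . b = 5^2 + 4^2 + 1^2
= 25 + 16 + 1 = 42
Coefficient = -36/42
In lowest terms: -6/7


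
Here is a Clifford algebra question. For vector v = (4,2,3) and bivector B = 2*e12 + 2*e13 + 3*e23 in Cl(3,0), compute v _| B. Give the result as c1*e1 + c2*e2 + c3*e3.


Left contraction v _| B = <vB>_1 (grade-1 part of the geometric product vB).
Using e1_|e12 = e2, e2_|e12 = -e1, e1_|e13 = e3, e3_|e13 = -e1, e2_|e23 = e3, e3_|e23 = -e2:
e1 coeff: -v2*b12 - v3*b13 = -(2)*(2) - (3)*(2) = -10
e2 coeff: v1*b12 - v3*b23 = (4)*(2) - (3)*(3) = -1
e3 coeff: v1*b13 + v2*b23 = (4)*(2) + (2)*(3) = 14
v _| B = -10*e1 - 1*e2 + 14*e3


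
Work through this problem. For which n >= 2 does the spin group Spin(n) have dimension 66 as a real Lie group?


dim Spin(n) = dim so(n) = n(n-1)/2.
Solve n(n-1)/2 = 66, i.e. n^2 - n - 132 = 0.
Discriminant = 1 + 8*66 = 529
n = (1 + sqrt(529))/2 = (1 + 23)/2 = 12


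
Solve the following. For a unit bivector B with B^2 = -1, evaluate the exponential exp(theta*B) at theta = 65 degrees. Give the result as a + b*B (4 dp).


For a unit bivector B with B^2 = -1, the exponential series gives
e^(theta*B) = cos(theta) + sin(theta)*B (the GA analogue of Euler's formula).
theta = 65 degrees = 1.134464 rad
cos(65 deg) = 0.4226
sin(65 deg) = 0.9063
exp(theta*B) = 0.4226 + 0.9063*B


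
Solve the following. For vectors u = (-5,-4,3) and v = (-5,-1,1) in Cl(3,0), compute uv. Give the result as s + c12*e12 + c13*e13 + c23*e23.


In Cl(3,0): e_i^2 = 1, e_ie_j = -e_je_i for i != j.
Scalar part = u . v = (-5)*(-5) + (-4)*(-1) + 3*1
= 25 + 4 + 3 = 32
e12 coeff = (-5)*(-1) - (-4)*(-5) = 5 - 20 = -15
e13 coeff = (-5)*1 - 3*(-5) = -5 - (-15) = 10
e23 coeff = (-4)*1 - 3*(-1) = -4 - (-3) = -1
uv = 32 - 15*e12 + 10*e13 - 1*e23


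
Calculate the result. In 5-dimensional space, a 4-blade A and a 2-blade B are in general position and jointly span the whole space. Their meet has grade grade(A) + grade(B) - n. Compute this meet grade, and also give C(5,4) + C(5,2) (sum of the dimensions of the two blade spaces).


Meet grade = grade(A) + grade(B) - n
= 4 + 2 - 5 = 1
C(5,4) = 5
C(5,2) = 10
dim_A + dim_B = 5 + 10 = 15


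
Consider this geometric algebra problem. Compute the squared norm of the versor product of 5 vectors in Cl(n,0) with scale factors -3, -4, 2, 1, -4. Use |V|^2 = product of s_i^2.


Each vector v_i has |v_i|^2 = s_i^2
Squared scales: (-3)^2 = 9, (-4)^2 = 16, 2^2 = 4, 1^2 = 1, (-4)^2 = 16
|V|^2 = 9 * 16 * 4 * 1 * 16
= 9216


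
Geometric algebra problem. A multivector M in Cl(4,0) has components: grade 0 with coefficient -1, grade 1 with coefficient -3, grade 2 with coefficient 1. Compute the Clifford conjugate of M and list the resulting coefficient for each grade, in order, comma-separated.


Clifford conjugate sign for grade k: (-1)^(k(k+1)/2)
Grade 0: (-1)^(0*1/2) = (-1)^0 = 1, coeff -1 -> -1
Grade 1: (-1)^(1*2/2) = (-1)^1 = -1, coeff -3 -> 3
Grade 2: (-1)^(2*3/2) = (-1)^3 = -1, coeff 1 -> -1
Conjugated coefficients: -1, 3, -1


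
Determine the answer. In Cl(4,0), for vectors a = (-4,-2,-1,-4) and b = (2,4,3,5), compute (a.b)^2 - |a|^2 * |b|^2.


a . b = (-4)*2 + (-2)*4 + (-1)*3 + (-4)*5
= -8 + (-8) + (-3) + (-20) = -39
|a|^2 = (-4)^2 + (-2)^2 + (-1)^2 + (-4)^2 = 37
|b|^2 = 2^2 + 4^2 + 3^2 + 5^2 = 54
(a.b)^2 = (-39)^2 = 1521
|a|^2 * |b|^2 = 37 * 54 = 1998
Result = 1521 - 1998 = -477


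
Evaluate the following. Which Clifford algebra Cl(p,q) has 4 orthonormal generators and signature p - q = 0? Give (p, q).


We need p + q = 4 and p - q = 0.
Adding: 2p = 4 + 0 = 4, so p = 2.
Then q = 4 - 2 = 2.
(p, q) = (2, 2)


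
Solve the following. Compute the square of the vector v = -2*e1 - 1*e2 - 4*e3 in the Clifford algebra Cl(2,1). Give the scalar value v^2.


v^2 = sum of c_i^2 * e_i^2
Positive signature terms (e_i^2 = +1): (-2)^2 + (-1)^2 = 5
Negative signature terms (e_j^2 = -1): (-4)^2 = 16
v^2 = 5 - 16 = -11


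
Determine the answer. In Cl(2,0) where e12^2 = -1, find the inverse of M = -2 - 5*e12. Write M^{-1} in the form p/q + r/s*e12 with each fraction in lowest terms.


M = -2 - 5*e12, where e12^2 = -1.
Since M commutes with its reverse ~M = a - b*e12, M * ~M = a^2 - b^2*e12^2 = a^2 + b^2.
So M^{-1} = ~M / (a^2 + b^2) = (a - b*e12)/(a^2 + b^2).
a^2 + b^2 = 4 + 25 = 29
Scalar part = -2/29 = -2/29
Bivector coeff = 5/29 = 5/29
M^{-1} = -2/29 + 5/29*e12


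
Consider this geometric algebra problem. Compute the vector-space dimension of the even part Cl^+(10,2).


Even subalgebra dimension = 2^(n-1)
n = 10 + 2 = 12
2^(12 - 1) = 2^11 = 2048
Verification: sum of C(12,k) for even k = 1 + 66 + 495 + 924 + 495 + 66 + 1 = 2048
Result = 2048


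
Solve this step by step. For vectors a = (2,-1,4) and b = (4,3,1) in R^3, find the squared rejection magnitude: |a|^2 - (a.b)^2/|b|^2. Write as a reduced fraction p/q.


|a|^2 = 2^2 + (-1)^2 + 4^2 = 21
|b|^2 = 4^2 + 3^2 + 1^2 = 26
a . b = 2*4 + (-1)*3 + 4*1 = 9
(a.b)^2 = 9^2 = 81
|rej|^2 = 21 - 81/26
= (546 - 81)/26
= 465/26
In lowest terms: 465/26


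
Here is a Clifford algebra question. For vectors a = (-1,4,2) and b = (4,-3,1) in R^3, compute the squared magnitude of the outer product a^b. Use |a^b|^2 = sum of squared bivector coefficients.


a wedge b = (a1*b2 - a2*b1)*e12 + (a1*b3 - a3*b1)*e13 + (a2*b3 - a3*b2)*e23
e12 coeff: (-1)*(-3) - 4*4 = 3 - 16 = -13
e13 coeff: (-1)*1 - 2*4 = -1 - 8 = -9
e23 coeff: 4*1 - 2*(-3) = 4 - (-6) = 10
|a wedge b|^2 = (-13)^2 + (-9)^2 + 10^2
= 169 + 81 + 100
= 350


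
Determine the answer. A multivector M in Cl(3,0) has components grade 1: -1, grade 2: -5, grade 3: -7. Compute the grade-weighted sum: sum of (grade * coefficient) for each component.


Grade-weighted sum = sum of grade_k * coefficient_k
1*(-1) = -1
2*(-5) = -10
3*(-7) = -21
Total = -1 + (-10) + (-21) = -32


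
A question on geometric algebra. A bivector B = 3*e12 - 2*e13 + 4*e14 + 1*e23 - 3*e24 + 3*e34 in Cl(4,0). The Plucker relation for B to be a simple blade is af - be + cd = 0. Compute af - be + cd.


Plucker relation: af - be + cd
a*f = 3*3 = 9
b*e = (-2)*(-3) = 6
c*d = 4*1 = 4
af - be + cd = 9 - 6 + 4
= 7


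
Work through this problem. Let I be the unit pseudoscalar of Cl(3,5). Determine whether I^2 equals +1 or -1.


The pseudoscalar I = e1...e_n (product of all n generators) of Cl(p,q) satisfies I^2 = (-1)^(q + n(n-1)/2).
p = 3, q = 5, n = p + q = 8
n(n-1)/2 = 8 * 7 / 2 = 28
Exponent = q + n(n-1)/2 = 5 + 28 = 33
I^2 = (-1)^33 = -1


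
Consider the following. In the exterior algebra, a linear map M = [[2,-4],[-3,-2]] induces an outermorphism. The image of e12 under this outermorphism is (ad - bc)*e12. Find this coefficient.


The outermorphism of a linear map f sends e1^e2 to f(e1)^f(e2).
f(e1) = 2*e1 - 3*e2
f(e2) = -4*e1 - 2*e2
f(e1) ^ f(e2) = (2*e1 - 3*e2) ^ (-4*e1 - 2*e2)
= 2*(-2)*e12 + (-3)*(-4)*e21
= (-4 - 12)*e12
= -16*e12
Coefficient = -16


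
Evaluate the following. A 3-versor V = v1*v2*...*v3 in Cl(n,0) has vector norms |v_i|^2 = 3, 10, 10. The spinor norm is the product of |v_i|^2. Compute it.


Spinor norm N(V) = |v1|^2 * |v2|^2 * ... * |v3|^2
= 3 * 10 * 10
Running product: 3, 30, 300
N(V) = 300


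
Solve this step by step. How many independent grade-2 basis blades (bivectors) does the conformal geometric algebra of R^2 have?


The conformal model of R^2 uses Cl(3,1) with m = 2 + 2 = 4 generators.
Number of grade-2 blades = C(m, 2) = C(4, 2)
= 4*3/2 = 6


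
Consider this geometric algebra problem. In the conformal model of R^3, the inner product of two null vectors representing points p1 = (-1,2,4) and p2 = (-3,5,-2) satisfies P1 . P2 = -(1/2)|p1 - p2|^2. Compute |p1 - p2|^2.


p1 - p2 = (2, -3, 6)
|p1 - p2|^2 = 2^2 + (-3)^2 + 6^2
= 4 + 9 + 36
= 49


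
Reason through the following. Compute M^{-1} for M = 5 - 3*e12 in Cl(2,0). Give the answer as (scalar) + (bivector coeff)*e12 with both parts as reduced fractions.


M = 5 - 3*e12, where e12^2 = -1.
Since M commutes with its reverse ~M = a - b*e12, M * ~M = a^2 - b^2*e12^2 = a^2 + b^2.
So M^{-1} = ~M / (a^2 + b^2) = (a - b*e12)/(a^2 + b^2).
a^2 + b^2 = 25 + 9 = 34
Scalar part = 5/34 = 5/34
Bivector coeff = 3/34 = 3/34
M^{-1} = 5/34 + 3/34*e12


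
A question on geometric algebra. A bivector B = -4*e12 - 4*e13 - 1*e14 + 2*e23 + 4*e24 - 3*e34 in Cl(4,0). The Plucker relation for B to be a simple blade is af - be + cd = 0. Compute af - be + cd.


Plucker relation: af - be + cd
a*f = (-4)*(-3) = 12
b*e = (-4)*4 = -16
c*d = (-1)*2 = -2
af - be + cd = 12 - (-16) + (-2)
= 26


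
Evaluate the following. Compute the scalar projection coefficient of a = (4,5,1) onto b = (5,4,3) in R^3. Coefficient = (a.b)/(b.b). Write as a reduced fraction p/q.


Projection coefficient = (a . b) / (b . b)
a . b = 4*5 + 5*4 + 1*3
= 20 + 20 + 3 = 43
b . b = 5^2 + 4^2 + 3^2
= 25 + 16 + 9 = 50
Coefficient = 43/50
In lowest terms: 43/50


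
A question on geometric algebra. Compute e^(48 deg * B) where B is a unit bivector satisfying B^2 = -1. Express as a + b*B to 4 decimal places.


For a unit bivector B with B^2 = -1, the exponential series gives
e^(theta*B) = cos(theta) + sin(theta)*B (the GA analogue of Euler's formula).
theta = 48 degrees = 0.837758 rad
cos(48 deg) = 0.6691
sin(48 deg) = 0.7431
exp(theta*B) = 0.6691 + 0.7431*B


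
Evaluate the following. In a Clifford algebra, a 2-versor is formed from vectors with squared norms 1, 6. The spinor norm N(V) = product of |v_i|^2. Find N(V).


Spinor norm N(V) = |v1|^2 * |v2|^2 * ... * |v2|^2
= 1 * 6
Running product: 1, 6
N(V) = 6


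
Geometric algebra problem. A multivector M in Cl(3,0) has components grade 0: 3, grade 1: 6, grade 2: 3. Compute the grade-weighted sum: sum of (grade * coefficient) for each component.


Grade-weighted sum = sum of grade_k * coefficient_k
0*3 = 0
1*6 = 6
2*3 = 6
Total = 0 + 6 + 6 = 12


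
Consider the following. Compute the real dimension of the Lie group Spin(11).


Spin(n) double-covers SO(n); both have Lie algebra so(n) of dimension n(n-1)/2.
n = 11
n(n-1) = 11 * 10 = 110
dim Spin(11) = 110/2 = 55


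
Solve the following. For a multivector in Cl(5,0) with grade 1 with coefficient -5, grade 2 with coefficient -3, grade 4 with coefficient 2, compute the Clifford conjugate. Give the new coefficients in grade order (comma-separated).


Clifford conjugate sign for grade k: (-1)^(k(k+1)/2)
Grade 1: (-1)^(1*2/2) = (-1)^1 = -1, coeff -5 -> 5
Grade 2: (-1)^(2*3/2) = (-1)^3 = -1, coeff -3 -> 3
Grade 4: (-1)^(4*5/2) = (-1)^10 = 1, coeff 2 -> 2
Conjugated coefficients: 5, 3, 2


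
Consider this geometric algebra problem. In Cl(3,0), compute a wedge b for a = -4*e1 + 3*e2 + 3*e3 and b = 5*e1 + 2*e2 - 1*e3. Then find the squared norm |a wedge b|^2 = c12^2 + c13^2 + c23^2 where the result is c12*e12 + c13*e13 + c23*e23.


a wedge b = (a1*b2 - a2*b1)*e12 + (a1*b3 - a3*b1)*e13 + (a2*b3 - a3*b2)*e23
e12 coeff: (-4)*2 - 3*5 = -8 - 15 = -23
e13 coeff: (-4)*(-1) - 3*5 = 4 - 15 = -11
e23 coeff: 3*(-1) - 3*2 = -3 - 6 = -9
|a wedge b|^2 = (-23)^2 + (-11)^2 + (-9)^2
= 529 + 121 + 81
= 731


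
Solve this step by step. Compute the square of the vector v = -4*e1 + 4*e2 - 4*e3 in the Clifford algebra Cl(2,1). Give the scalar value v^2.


v^2 = sum of c_i^2 * e_i^2
Positive signature terms (e_i^2 = +1): (-4)^2 + 4^2 = 32
Negative signature terms (e_j^2 = -1): (-4)^2 = 16
v^2 = 32 - 16 = 16


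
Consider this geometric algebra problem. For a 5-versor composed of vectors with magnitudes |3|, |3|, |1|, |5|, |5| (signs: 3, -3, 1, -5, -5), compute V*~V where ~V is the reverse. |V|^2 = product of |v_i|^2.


Each vector v_i has |v_i|^2 = s_i^2
Squared scales: 3^2 = 9, (-3)^2 = 9, 1^2 = 1, (-5)^2 = 25, (-5)^2 = 25
|V|^2 = 9 * 9 * 1 * 25 * 25
= 50625


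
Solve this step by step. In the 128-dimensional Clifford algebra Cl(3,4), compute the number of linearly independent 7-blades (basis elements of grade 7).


Number of grade-k basis blades in Cl(p,q) with n = p + q is C(n, k).
n = 3 + 4 = 7
C(7, 7) = 7! / (7! * 0!)
= 5040 / (5040 * 1)
= 1


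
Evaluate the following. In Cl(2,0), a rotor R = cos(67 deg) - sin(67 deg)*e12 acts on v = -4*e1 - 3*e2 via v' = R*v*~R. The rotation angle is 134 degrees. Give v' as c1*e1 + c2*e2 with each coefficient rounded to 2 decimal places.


Rotor R = cos(67deg) - sin(67deg)*e12
Rotation angle theta = 2 * 67 = 134 degrees
v' = R*v*~R rotates v by theta.
cos(134deg) = -0.6947, sin(134deg) = 0.7193
v'_1 = -4*cos(134deg) - (-3)*sin(134deg)
= -4*(-0.6947) - (-3)*0.7193
= 4.94
v'_2 = -4*sin(134deg) + (-3)*cos(134deg)
= -4*0.7193 + (-3)*(-0.6947)
= -0.79
v' = 4.94*e1 - 0.79*e2


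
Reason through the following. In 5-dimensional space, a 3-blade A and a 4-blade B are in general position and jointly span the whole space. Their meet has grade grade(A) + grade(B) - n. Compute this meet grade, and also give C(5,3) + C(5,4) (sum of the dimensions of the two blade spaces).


Meet grade = grade(A) + grade(B) - n
= 3 + 4 - 5 = 2
C(5,3) = 10
C(5,4) = 5
dim_A + dim_B = 10 + 5 = 15


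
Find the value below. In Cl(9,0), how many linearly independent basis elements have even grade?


Even subalgebra dimension = 2^(n-1)
n = 9 + 0 = 9
2^(9 - 1) = 2^8 = 256
Verification: sum of C(9,k) for even k = 1 + 36 + 126 + 84 + 9 = 256
Result = 256


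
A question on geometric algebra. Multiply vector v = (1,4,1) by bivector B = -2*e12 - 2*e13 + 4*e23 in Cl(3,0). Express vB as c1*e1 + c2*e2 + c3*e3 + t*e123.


vB has grade-1 (vector) and grade-3 (trivector) parts: vB = (v _| B) + (v ^ B).
Vector part <vB>_1:
  e1: -v2*b12 - v3*b13 = -(4)*(-2) - (1)*(-2) = 10
  e2: v1*b12 - v3*b23 = (1)*(-2) - (1)*(4) = -6
  e3: v1*b13 + v2*b23 = (1)*(-2) + (4)*(4) = 14
Trivector part <vB>_3:
  e123: v1*b23 - v2*b13 + v3*b12 = (1)*(4) - (4)*(-2) + (1)*(-2) = 10
vB = 10*e1 - 6*e2 + 14*e3 + 10*e123


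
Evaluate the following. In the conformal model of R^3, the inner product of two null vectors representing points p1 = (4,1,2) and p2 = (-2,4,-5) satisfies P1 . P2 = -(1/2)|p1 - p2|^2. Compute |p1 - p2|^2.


p1 - p2 = (6, -3, 7)
|p1 - p2|^2 = 6^2 + (-3)^2 + 7^2
= 36 + 9 + 49
= 94


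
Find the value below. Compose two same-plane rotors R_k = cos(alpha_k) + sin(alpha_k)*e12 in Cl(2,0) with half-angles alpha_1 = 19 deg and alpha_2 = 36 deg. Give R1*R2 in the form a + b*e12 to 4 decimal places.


Same-plane rotors commute and their half-angles add:
R1*R2 = cos(a1 + a2) + sin(a1 + a2)*e12.
a1 + a2 = 19 + 36 = 55 deg
cos(55 deg) = 0.5736
sin(55 deg) = 0.8192
R1*R2 = 0.5736 + 0.8192*e12


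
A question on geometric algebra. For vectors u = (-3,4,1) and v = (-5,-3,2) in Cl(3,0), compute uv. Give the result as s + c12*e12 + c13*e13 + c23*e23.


In Cl(3,0): e_i^2 = 1, e_ie_j = -e_je_i for i != j.
Scalar part = u . v = (-3)*(-5) + 4*(-3) + 1*2
= 15 + (-12) + 2 = 5
e12 coeff = (-3)*(-3) - 4*(-5) = 9 - (-20) = 29
e13 coeff = (-3)*2 - 1*(-5) = -6 - (-5) = -1
e23 coeff = 4*2 - 1*(-3) = 8 - (-3) = 11
uv = 5 + 29*e12 - 1*e13 + 11*e23


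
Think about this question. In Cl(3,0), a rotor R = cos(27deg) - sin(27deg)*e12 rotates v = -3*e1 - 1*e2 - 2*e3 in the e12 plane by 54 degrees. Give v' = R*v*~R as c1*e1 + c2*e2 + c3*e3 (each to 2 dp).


Rotor R = cos(27deg) - sin(27deg)*e12
Rotation angle theta = 2 * 27 = 54 degrees in the e12 plane (e1 -> e2).
The component perpendicular to the plane (e3) is invariant: v'_3 = v3 = -2.00
cos(54deg) = 0.5878, sin(54deg) = 0.8090
v'_1 = v1*cos(theta) - v2*sin(theta) = -3*0.5878 - (-1)*0.8090 = -0.95
v'_2 = v1*sin(theta) + v2*cos(theta) = -3*0.8090 + (-1)*0.5878 = -3.01
v' = -0.95*e1 - 3.01*e2 - 2.00*e3


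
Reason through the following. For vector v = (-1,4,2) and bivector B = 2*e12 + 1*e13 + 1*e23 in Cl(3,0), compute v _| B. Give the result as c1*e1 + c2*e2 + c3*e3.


Left contraction v _| B = <vB>_1 (grade-1 part of the geometric product vB).
Using e1_|e12 = e2, e2_|e12 = -e1, e1_|e13 = e3, e3_|e13 = -e1, e2_|e23 = e3, e3_|e23 = -e2:
e1 coeff: -v2*b12 - v3*b13 = -(4)*(2) - (2)*(1) = -10
e2 coeff: v1*b12 - v3*b23 = (-1)*(2) - (2)*(1) = -4
e3 coeff: v1*b13 + v2*b23 = (-1)*(1) + (4)*(1) = 3
v _| B = -10*e1 - 4*e2 + 3*e3


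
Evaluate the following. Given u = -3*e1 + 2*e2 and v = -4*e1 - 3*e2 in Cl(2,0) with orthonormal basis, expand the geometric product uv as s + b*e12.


Expand: (-3*e1 + 2*e2)(-4*e1 - 3*e2)
= (-3)*(-4)*e1e1 + (-3)*(-3)*e1e2 + 2*(-4)*e2e1 + 2*(-3)*e2e2
Using e1^2 = e2^2 = 1, e2e1 = -e1e2:
Scalar part s = (-3)*(-4) + 2*(-3) = 12 + (-6) = 6
Bivector part b = (-3)*(-3) - 2*(-4) = 9 - (-8) = 17
uv = 6 + 17*e12


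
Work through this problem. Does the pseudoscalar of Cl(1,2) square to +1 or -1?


The pseudoscalar I = e1...e_n (product of all n generators) of Cl(p,q) satisfies I^2 = (-1)^(q + n(n-1)/2).
p = 1, q = 2, n = p + q = 3
n(n-1)/2 = 3 * 2 / 2 = 3
Exponent = q + n(n-1)/2 = 2 + 3 = 5
I^2 = (-1)^5 = -1


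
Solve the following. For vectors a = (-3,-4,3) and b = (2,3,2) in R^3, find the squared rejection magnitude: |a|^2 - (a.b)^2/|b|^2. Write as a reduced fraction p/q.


|a|^2 = (-3)^2 + (-4)^2 + 3^2 = 34
|b|^2 = 2^2 + 3^2 + 2^2 = 17
a . b = (-3)*2 + (-4)*3 + 3*2 = -12
(a.b)^2 = (-12)^2 = 144
|rej|^2 = 34 - 144/17
= (578 - 144)/17
= 434/17
In lowest terms: 434/17


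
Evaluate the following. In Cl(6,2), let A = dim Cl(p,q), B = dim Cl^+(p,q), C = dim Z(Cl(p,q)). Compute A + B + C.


n = 6 + 2 = 8
Total dim = 2^8 = 256
Even subalgebra dim = 2^7 = 128
n is even, so center dim = 1
Sum = 256 + 128 + 1 = 385


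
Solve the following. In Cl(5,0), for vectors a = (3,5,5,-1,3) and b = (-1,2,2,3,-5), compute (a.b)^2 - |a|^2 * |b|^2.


a . b = 3*(-1) + 5*2 + 5*2 + (-1)*3 + 3*(-5)
= -3 + 10 + 10 + (-3) + (-15) = -1
|a|^2 = 3^2 + 5^2 + 5^2 + (-1)^2 + 3^2 = 69
|b|^2 = (-1)^2 + 2^2 + 2^2 + 3^2 + (-5)^2 = 43
(a.b)^2 = (-1)^2 = 1
|a|^2 * |b|^2 = 69 * 43 = 2967
Result = 1 - 2967 = -2966


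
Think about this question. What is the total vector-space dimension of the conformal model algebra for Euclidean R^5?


The conformal model of R^5 uses Cl(6,1): the 5 Euclidean generators plus two extra orthogonal generators e+ (e+^2 = +1) and e- (e-^2 = -1), from which the null vectors e0, einf are built.
Number of generators m = 5 + 2 = 7.
dim Cl(p,q) = 2^m = 2^7 = 128


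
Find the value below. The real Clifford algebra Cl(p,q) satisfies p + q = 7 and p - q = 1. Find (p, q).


We need p + q = 7 and p - q = 1.
Adding: 2p = 7 + 1 = 8, so p = 4.
Then q = 7 - 4 = 3.
(p, q) = (4, 3)


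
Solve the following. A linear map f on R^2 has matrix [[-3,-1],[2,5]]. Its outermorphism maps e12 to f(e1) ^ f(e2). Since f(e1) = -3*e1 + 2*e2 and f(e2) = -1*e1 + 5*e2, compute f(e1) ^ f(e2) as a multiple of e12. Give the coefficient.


The outermorphism of a linear map f sends e1^e2 to f(e1)^f(e2).
f(e1) = -3*e1 + 2*e2
f(e2) = -1*e1 + 5*e2
f(e1) ^ f(e2) = (-3*e1 + 2*e2) ^ (-1*e1 + 5*e2)
= (-3)*5*e12 + 2*(-1)*e21
= (-15 - (-2))*e12
= -13*e12
Coefficient = -13


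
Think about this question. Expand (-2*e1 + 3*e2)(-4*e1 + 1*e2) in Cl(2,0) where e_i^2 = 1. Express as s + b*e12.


Expand: (-2*e1 + 3*e2)(-4*e1 + 1*e2)
= (-2)*(-4)*e1e1 + (-2)*1*e1e2 + 3*(-4)*e2e1 + 3*1*e2e2
Using e1^2 = e2^2 = 1, e2e1 = -e1e2:
Scalar part s = (-2)*(-4) + 3*1 = 8 + 3 = 11
Bivector part b = (-2)*1 - 3*(-4) = -2 - (-12) = 10
uv = 11 + 10*e12


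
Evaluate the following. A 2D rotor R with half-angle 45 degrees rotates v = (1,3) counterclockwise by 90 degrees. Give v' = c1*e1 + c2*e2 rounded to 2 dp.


Rotor R = cos(45deg) - sin(45deg)*e12
Rotation angle theta = 2 * 45 = 90 degrees
v' = R*v*~R rotates v by theta.
cos(90deg) = 0.0000, sin(90deg) = 1.0000
v'_1 = 1*cos(90deg) - 3*sin(90deg)
= 1*0.0000 - 3*1.0000
= -3.00
v'_2 = 1*sin(90deg) + 3*cos(90deg)
= 1*1.0000 + 3*0.0000
= 1.00
v' = -3.00*e1 + 1.00*e2


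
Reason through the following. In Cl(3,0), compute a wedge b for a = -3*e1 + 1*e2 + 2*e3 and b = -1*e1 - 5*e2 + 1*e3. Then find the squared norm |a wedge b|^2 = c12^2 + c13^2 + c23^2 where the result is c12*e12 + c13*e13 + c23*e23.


a wedge b = (a1*b2 - a2*b1)*e12 + (a1*b3 - a3*b1)*e13 + (a2*b3 - a3*b2)*e23
e12 coeff: (-3)*(-5) - 1*(-1) = 15 - (-1) = 16
e13 coeff: (-3)*1 - 2*(-1) = -3 - (-2) = -1
e23 coeff: 1*1 - 2*(-5) = 1 - (-10) = 11
|a wedge b|^2 = 16^2 + (-1)^2 + 11^2
= 256 + 1 + 121
= 378


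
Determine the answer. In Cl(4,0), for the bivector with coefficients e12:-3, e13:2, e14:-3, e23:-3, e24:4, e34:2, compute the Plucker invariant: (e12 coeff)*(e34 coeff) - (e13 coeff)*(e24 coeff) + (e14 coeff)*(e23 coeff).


Plucker relation: af - be + cd
a*f = (-3)*2 = -6
b*e = 2*4 = 8
c*d = (-3)*(-3) = 9
af - be + cd = -6 - 8 + 9
= -5


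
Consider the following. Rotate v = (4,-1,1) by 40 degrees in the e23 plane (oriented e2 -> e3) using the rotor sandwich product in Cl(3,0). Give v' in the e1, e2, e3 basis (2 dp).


Rotor R = cos(20deg) - sin(20deg)*e23
Rotation angle theta = 2 * 20 = 40 degrees in the e23 plane (e2 -> e3).
The component perpendicular to the plane (e1) is invariant: v'_1 = v1 = 4.00
cos(40deg) = 0.7660, sin(40deg) = 0.6428
v'_2 = v2*cos(theta) - v3*sin(theta) = -1*0.7660 - 1*0.6428 = -1.41
v'_3 = v2*sin(theta) + v3*cos(theta) = -1*0.6428 + 1*0.7660 = 0.12
v' = 4.00*e1 - 1.41*e2 + 0.12*e3


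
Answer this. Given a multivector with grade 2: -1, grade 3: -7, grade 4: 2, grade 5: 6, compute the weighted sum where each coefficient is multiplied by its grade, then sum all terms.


Grade-weighted sum = sum of grade_k * coefficient_k
2*(-1) = -2
3*(-7) = -21
4*2 = 8
5*6 = 30
Total = -2 + (-21) + 8 + 30 = 15


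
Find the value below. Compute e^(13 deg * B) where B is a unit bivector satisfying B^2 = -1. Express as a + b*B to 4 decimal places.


For a unit bivector B with B^2 = -1, the exponential series gives
e^(theta*B) = cos(theta) + sin(theta)*B (the GA analogue of Euler's formula).
theta = 13 degrees = 0.226893 rad
cos(13 deg) = 0.9744
sin(13 deg) = 0.2250
exp(theta*B) = 0.9744 + 0.2250*B


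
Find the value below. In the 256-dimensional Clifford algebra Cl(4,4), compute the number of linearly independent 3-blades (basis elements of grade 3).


Number of grade-k basis blades in Cl(p,q) with n = p + q is C(n, k).
n = 4 + 4 = 8
C(8, 3) = 8! / (3! * 5!)
= 40320 / (6 * 120)
= 56


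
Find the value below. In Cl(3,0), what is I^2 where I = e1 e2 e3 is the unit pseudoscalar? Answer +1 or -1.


The pseudoscalar I = e1...e_n (product of all n generators) of Cl(p,q) satisfies I^2 = (-1)^(q + n(n-1)/2).
p = 3, q = 0, n = p + q = 3
n(n-1)/2 = 3 * 2 / 2 = 3
Exponent = q + n(n-1)/2 = 0 + 3 = 3
I^2 = (-1)^3 = -1


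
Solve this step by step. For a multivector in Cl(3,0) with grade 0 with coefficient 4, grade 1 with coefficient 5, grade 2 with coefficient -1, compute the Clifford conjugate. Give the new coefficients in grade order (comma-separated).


Clifford conjugate sign for grade k: (-1)^(k(k+1)/2)
Grade 0: (-1)^(0*1/2) = (-1)^0 = 1, coeff 4 -> 4
Grade 1: (-1)^(1*2/2) = (-1)^1 = -1, coeff 5 -> -5
Grade 2: (-1)^(2*3/2) = (-1)^3 = -1, coeff -1 -> 1
Conjugated coefficients: 4, -5, 1


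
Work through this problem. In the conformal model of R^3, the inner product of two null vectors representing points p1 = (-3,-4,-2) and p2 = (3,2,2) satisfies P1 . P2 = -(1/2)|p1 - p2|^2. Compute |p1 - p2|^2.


p1 - p2 = (-6, -6, -4)
|p1 - p2|^2 = (-6)^2 + (-6)^2 + (-4)^2
= 36 + 36 + 16
= 88


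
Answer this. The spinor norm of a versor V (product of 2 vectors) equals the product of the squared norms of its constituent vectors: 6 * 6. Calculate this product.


Spinor norm N(V) = |v1|^2 * |v2|^2 * ... * |v2|^2
= 6 * 6
Running product: 6, 36
N(V) = 36


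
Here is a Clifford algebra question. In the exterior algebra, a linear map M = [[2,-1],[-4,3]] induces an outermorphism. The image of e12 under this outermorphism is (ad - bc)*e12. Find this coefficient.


The outermorphism of a linear map f sends e1^e2 to f(e1)^f(e2).
f(e1) = 2*e1 - 4*e2
f(e2) = -1*e1 + 3*e2
f(e1) ^ f(e2) = (2*e1 - 4*e2) ^ (-1*e1 + 3*e2)
= 2*3*e12 + (-4)*(-1)*e21
= (6 - 4)*e12
= 2*e12
Coefficient = 2


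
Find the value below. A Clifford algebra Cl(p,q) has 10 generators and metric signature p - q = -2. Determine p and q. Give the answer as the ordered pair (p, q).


We need p + q = 10 and p - q = -2.
Adding: 2p = 10 + (-2) = 8, so p = 4.
Then q = 10 - 4 = 6.
(p, q) = (4, 6)


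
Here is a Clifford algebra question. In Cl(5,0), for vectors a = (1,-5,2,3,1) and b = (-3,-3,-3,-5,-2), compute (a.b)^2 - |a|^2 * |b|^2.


a . b = 1*(-3) + (-5)*(-3) + 2*(-3) + 3*(-5) + 1*(-2)
= -3 + 15 + (-6) + (-15) + (-2) = -11
|a|^2 = 1^2 + (-5)^2 + 2^2 + 3^2 + 1^2 = 40
|b|^2 = (-3)^2 + (-3)^2 + (-3)^2 + (-5)^2 + (-2)^2 = 56
(a.b)^2 = (-11)^2 = 121
|a|^2 * |b|^2 = 40 * 56 = 2240
Result = 121 - 2240 = -2119


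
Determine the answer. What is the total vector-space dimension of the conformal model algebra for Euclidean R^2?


The conformal model of R^2 uses Cl(3,1): the 2 Euclidean generators plus two extra orthogonal generators e+ (e+^2 = +1) and e- (e-^2 = -1), from which the null vectors e0, einf are built.
Number of generators m = 2 + 2 = 4.
dim Cl(p,q) = 2^m = 2^4 = 16


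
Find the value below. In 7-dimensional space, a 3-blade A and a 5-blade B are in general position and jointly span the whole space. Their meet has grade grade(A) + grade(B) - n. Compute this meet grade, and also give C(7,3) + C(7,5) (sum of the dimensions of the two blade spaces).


Meet grade = grade(A) + grade(B) - n
= 3 + 5 - 7 = 1
C(7,3) = 35
C(7,5) = 21
dim_A + dim_B = 35 + 21 = 56


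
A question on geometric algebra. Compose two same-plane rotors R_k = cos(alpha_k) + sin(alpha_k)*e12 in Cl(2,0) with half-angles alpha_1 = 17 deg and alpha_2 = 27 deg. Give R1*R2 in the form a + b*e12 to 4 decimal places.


Same-plane rotors commute and their half-angles add:
R1*R2 = cos(a1 + a2) + sin(a1 + a2)*e12.
a1 + a2 = 17 + 27 = 44 deg
cos(44 deg) = 0.7193
sin(44 deg) = 0.6947
R1*R2 = 0.7193 + 0.6947*e12


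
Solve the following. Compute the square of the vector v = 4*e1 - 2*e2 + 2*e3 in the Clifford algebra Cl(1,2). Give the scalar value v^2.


v^2 = sum of c_i^2 * e_i^2
Positive signature terms (e_i^2 = +1): 4^2 = 16
Negative signature terms (e_j^2 = -1): (-2)^2 + 2^2 = 8
v^2 = 16 - 8 = 8


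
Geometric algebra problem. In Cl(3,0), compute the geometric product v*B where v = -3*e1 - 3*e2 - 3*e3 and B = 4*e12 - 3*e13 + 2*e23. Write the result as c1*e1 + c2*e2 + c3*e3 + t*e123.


vB has grade-1 (vector) and grade-3 (trivector) parts: vB = (v _| B) + (v ^ B).
Vector part <vB>_1:
  e1: -v2*b12 - v3*b13 = -(-3)*(4) - (-3)*(-3) = 3
  e2: v1*b12 - v3*b23 = (-3)*(4) - (-3)*(2) = -6
  e3: v1*b13 + v2*b23 = (-3)*(-3) + (-3)*(2) = 3
Trivector part <vB>_3:
  e123: v1*b23 - v2*b13 + v3*b12 = (-3)*(2) - (-3)*(-3) + (-3)*(4) = -27
vB = 3*e1 - 6*e2 + 3*e3 - 27*e123


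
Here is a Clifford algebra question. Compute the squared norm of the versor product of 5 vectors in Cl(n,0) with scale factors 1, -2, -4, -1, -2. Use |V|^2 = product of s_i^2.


Each vector v_i has |v_i|^2 = s_i^2
Squared scales: 1^2 = 1, (-2)^2 = 4, (-4)^2 = 16, (-1)^2 = 1, (-2)^2 = 4
|V|^2 = 1 * 4 * 16 * 1 * 4
= 256


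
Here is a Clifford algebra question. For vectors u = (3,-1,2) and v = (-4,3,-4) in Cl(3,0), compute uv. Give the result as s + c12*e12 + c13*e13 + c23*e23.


In Cl(3,0): e_i^2 = 1, e_ie_j = -e_je_i for i != j.
Scalar part = u . v = 3*(-4) + (-1)*3 + 2*(-4)
= -12 + (-3) + (-8) = -23
e12 coeff = 3*3 - (-1)*(-4) = 9 - 4 = 5
e13 coeff = 3*(-4) - 2*(-4) = -12 - (-8) = -4
e23 coeff = (-1)*(-4) - 2*3 = 4 - 6 = -2
uv = -23 + 5*e12 - 4*e13 - 2*e23


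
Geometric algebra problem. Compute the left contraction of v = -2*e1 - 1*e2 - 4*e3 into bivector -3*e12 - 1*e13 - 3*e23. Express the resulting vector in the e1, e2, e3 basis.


Left contraction v _| B = <vB>_1 (grade-1 part of the geometric product vB).
Using e1_|e12 = e2, e2_|e12 = -e1, e1_|e13 = e3, e3_|e13 = -e1, e2_|e23 = e3, e3_|e23 = -e2:
e1 coeff: -v2*b12 - v3*b13 = -(-1)*(-3) - (-4)*(-1) = -7
e2 coeff: v1*b12 - v3*b23 = (-2)*(-3) - (-4)*(-3) = -6
e3 coeff: v1*b13 + v2*b23 = (-2)*(-1) + (-1)*(-3) = 5
v _| B = -7*e1 - 6*e2 + 5*e3


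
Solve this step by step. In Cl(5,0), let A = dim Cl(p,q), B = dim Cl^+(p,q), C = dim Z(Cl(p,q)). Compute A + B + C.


n = 5 + 0 = 5
Total dim = 2^5 = 32
Even subalgebra dim = 2^4 = 16
n is odd, so center dim = 2
Sum = 32 + 16 + 2 = 50


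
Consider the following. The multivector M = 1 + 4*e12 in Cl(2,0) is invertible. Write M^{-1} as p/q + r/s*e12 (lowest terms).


M = 1 + 4*e12, where e12^2 = -1.
Since M commutes with its reverse ~M = a - b*e12, M * ~M = a^2 - b^2*e12^2 = a^2 + b^2.
So M^{-1} = ~M / (a^2 + b^2) = (a - b*e12)/(a^2 + b^2).
a^2 + b^2 = 1 + 16 = 17
Scalar part = 1/17 = 1/17
Bivector coeff = -4/17 = -4/17
M^{-1} = 1/17 - 4/17*e12


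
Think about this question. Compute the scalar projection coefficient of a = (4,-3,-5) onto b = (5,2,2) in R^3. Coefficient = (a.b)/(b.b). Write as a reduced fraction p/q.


Projection coefficient = (a . b) / (b . b)
a . b = 4*5 + (-3)*2 + (-5)*2
= 20 + (-6) + (-10) = 4
b . b = 5^2 + 2^2 + 2^2
= 25 + 4 + 4 = 33
Coefficient = 4/33
In lowest terms: 4/33


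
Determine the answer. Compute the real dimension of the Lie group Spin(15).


Spin(n) double-covers SO(n); both have Lie algebra so(n) of dimension n(n-1)/2.
n = 15
n(n-1) = 15 * 14 = 210
dim Spin(15) = 210/2 = 105


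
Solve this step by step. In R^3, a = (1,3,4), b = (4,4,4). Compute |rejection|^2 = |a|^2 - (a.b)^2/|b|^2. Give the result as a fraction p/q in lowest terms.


|a|^2 = 1^2 + 3^2 + 4^2 = 26
|b|^2 = 4^2 + 4^2 + 4^2 = 48
a . b = 1*4 + 3*4 + 4*4 = 32
(a.b)^2 = 32^2 = 1024
|rej|^2 = 26 - 1024/48
= (1248 - 1024)/48
= 224/48
In lowest terms: 14/3


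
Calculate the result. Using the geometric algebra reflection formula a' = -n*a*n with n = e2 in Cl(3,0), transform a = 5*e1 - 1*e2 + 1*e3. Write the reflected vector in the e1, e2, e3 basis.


Reflection formula: a' = -n*a*n, with n = e2 (unit vector, n^2 = 1).
For reflection through hyperplane perp to e2:
The component along e2 flips sign, others stay.
a = (5, -1, 1)
a' = (5, 1, 1)
a' = 5*e1 + 1*e2 + 1*e3


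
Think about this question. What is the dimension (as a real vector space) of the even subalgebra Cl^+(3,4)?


Even subalgebra dimension = 2^(n-1)
n = 3 + 4 = 7
2^(7 - 1) = 2^6 = 64
Verification: sum of C(7,k) for even k = 1 + 21 + 35 + 7 = 64
Result = 64


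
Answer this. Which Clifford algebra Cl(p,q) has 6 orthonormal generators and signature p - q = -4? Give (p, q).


We need p + q = 6 and p - q = -4.
Adding: 2p = 6 + (-4) = 2, so p = 1.
Then q = 6 - 1 = 5.
(p, q) = (1, 5)


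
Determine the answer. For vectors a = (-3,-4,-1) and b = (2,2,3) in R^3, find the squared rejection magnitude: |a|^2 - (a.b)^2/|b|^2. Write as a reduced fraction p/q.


|a|^2 = (-3)^2 + (-4)^2 + (-1)^2 = 26
|b|^2 = 2^2 + 2^2 + 3^2 = 17
a . b = (-3)*2 + (-4)*2 + (-1)*3 = -17
(a.b)^2 = (-17)^2 = 289
|rej|^2 = 26 - 289/17
= (442 - 289)/17
= 153/17
In lowest terms: 9/1


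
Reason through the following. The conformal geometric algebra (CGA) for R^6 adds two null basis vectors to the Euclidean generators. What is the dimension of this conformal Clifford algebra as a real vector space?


The conformal model of R^6 uses Cl(7,1): the 6 Euclidean generators plus two extra orthogonal generators e+ (e+^2 = +1) and e- (e-^2 = -1), from which the null vectors e0, einf are built.
Number of generators m = 6 + 2 = 8.
dim Cl(p,q) = 2^m = 2^8 = 256


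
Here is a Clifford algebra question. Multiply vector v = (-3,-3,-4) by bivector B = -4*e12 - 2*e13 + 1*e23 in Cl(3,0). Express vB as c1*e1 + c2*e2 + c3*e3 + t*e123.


vB has grade-1 (vector) and grade-3 (trivector) parts: vB = (v _| B) + (v ^ B).
Vector part <vB>_1:
  e1: -v2*b12 - v3*b13 = -(-3)*(-4) - (-4)*(-2) = -20
  e2: v1*b12 - v3*b23 = (-3)*(-4) - (-4)*(1) = 16
  e3: v1*b13 + v2*b23 = (-3)*(-2) + (-3)*(1) = 3
Trivector part <vB>_3:
  e123: v1*b23 - v2*b13 + v3*b12 = (-3)*(1) - (-3)*(-2) + (-4)*(-4) = 7
vB = -20*e1 + 16*e2 + 3*e3 + 7*e123


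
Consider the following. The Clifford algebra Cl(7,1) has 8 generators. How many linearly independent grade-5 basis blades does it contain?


Number of grade-k basis blades in Cl(p,q) with n = p + q is C(n, k).
n = 7 + 1 = 8
C(8, 5) = 8! / (5! * 3!)
= 40320 / (120 * 6)
= 56


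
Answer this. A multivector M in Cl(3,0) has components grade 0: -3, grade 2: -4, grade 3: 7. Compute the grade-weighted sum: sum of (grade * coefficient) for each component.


Grade-weighted sum = sum of grade_k * coefficient_k
0*(-3) = 0
2*(-4) = -8
3*7 = 21
Total = 0 + (-8) + 21 = 13


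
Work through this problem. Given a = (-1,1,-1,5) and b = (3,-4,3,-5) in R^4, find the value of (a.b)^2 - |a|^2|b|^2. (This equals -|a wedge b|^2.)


a . b = (-1)*3 + 1*(-4) + (-1)*3 + 5*(-5)
= -3 + (-4) + (-3) + (-25) = -35
|a|^2 = (-1)^2 + 1^2 + (-1)^2 + 5^2 = 28
|b|^2 = 3^2 + (-4)^2 + 3^2 + (-5)^2 = 59
(a.b)^2 = (-35)^2 = 1225
|a|^2 * |b|^2 = 28 * 59 = 1652
Result = 1225 - 1652 = -427


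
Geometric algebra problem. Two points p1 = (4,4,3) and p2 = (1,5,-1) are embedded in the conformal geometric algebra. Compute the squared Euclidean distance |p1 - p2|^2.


p1 - p2 = (3, -1, 4)
|p1 - p2|^2 = 3^2 + (-1)^2 + 4^2
= 9 + 1 + 16
= 26


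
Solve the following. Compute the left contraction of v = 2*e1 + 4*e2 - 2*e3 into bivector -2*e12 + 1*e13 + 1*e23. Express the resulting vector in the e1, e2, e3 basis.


Left contraction v _| B = <vB>_1 (grade-1 part of the geometric product vB).
Using e1_|e12 = e2, e2_|e12 = -e1, e1_|e13 = e3, e3_|e13 = -e1, e2_|e23 = e3, e3_|e23 = -e2:
e1 coeff: -v2*b12 - v3*b13 = -(4)*(-2) - (-2)*(1) = 10
e2 coeff: v1*b12 - v3*b23 = (2)*(-2) - (-2)*(1) = -2
e3 coeff: v1*b13 + v2*b23 = (2)*(1) + (4)*(1) = 6
v _| B = 10*e1 - 2*e2 + 6*e3


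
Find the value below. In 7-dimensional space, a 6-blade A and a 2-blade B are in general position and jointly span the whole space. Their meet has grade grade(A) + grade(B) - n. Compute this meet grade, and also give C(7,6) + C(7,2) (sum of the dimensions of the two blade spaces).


Meet grade = grade(A) + grade(B) - n
= 6 + 2 - 7 = 1
C(7,6) = 7
C(7,2) = 21
dim_A + dim_B = 7 + 21 = 28


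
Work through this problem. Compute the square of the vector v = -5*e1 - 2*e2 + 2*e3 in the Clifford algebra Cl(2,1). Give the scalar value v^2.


v^2 = sum of c_i^2 * e_i^2
Positive signature terms (e_i^2 = +1): (-5)^2 + (-2)^2 = 29
Negative signature terms (e_j^2 = -1): 2^2 = 4
v^2 = 29 - 4 = 25


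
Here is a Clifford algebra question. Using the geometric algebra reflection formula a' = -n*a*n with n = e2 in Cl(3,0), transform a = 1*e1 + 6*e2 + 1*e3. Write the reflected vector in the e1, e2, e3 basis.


Reflection formula: a' = -n*a*n, with n = e2 (unit vector, n^2 = 1).
For reflection through hyperplane perp to e2:
The component along e2 flips sign, others stay.
a = (1, 6, 1)
a' = (1, -6, 1)
a' = 1*e1 - 6*e2 + 1*e3


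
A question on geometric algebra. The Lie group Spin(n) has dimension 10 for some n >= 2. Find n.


dim Spin(n) = dim so(n) = n(n-1)/2.
Solve n(n-1)/2 = 10, i.e. n^2 - n - 20 = 0.
Discriminant = 1 + 8*10 = 81
n = (1 + sqrt(81))/2 = (1 + 9)/2 = 5


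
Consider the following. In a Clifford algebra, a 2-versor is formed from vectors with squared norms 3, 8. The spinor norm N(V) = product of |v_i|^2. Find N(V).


Spinor norm N(V) = |v1|^2 * |v2|^2 * ... * |v2|^2
= 3 * 8
Running product: 3, 24
N(V) = 24


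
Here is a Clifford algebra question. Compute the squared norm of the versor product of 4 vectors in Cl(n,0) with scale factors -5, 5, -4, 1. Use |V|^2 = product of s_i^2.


Each vector v_i has |v_i|^2 = s_i^2
Squared scales: (-5)^2 = 25, 5^2 = 25, (-4)^2 = 16, 1^2 = 1
|V|^2 = 25 * 25 * 16 * 1
= 10000


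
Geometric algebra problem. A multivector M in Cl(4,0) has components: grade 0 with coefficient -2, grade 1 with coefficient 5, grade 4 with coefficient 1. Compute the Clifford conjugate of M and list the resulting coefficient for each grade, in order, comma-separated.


Clifford conjugate sign for grade k: (-1)^(k(k+1)/2)
Grade 0: (-1)^(0*1/2) = (-1)^0 = 1, coeff -2 -> -2
Grade 1: (-1)^(1*2/2) = (-1)^1 = -1, coeff 5 -> -5
Grade 4: (-1)^(4*5/2) = (-1)^10 = 1, coeff 1 -> 1
Conjugated coefficients: -2, -5, 1


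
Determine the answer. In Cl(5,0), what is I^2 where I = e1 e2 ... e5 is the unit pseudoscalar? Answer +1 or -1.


The pseudoscalar I = e1...e_n (product of all n generators) of Cl(p,q) satisfies I^2 = (-1)^(q + n(n-1)/2).
p = 5, q = 0, n = p + q = 5
n(n-1)/2 = 5 * 4 / 2 = 10
Exponent = q + n(n-1)/2 = 0 + 10 = 10
I^2 = (-1)^10 = +1


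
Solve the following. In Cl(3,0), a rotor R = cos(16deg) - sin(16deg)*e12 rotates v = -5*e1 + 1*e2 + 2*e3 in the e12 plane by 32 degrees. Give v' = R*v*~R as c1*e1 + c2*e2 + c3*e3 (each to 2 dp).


Rotor R = cos(16deg) - sin(16deg)*e12
Rotation angle theta = 2 * 16 = 32 degrees in the e12 plane (e1 -> e2).
The component perpendicular to the plane (e3) is invariant: v'_3 = v3 = 2.00
cos(32deg) = 0.8480, sin(32deg) = 0.5299
v'_1 = v1*cos(theta) - v2*sin(theta) = -5*0.8480 - 1*0.5299 = -4.77
v'_2 = v1*sin(theta) + v2*cos(theta) = -5*0.5299 + 1*0.8480 = -1.80
v' = -4.77*e1 - 1.80*e2 + 2.00*e3


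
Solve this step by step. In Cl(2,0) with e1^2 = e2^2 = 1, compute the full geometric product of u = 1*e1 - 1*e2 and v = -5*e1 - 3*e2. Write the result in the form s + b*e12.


Expand: (1*e1 - 1*e2)(-5*e1 - 3*e2)
= 1*(-5)*e1e1 + 1*(-3)*e1e2 + (-1)*(-5)*e2e1 + (-1)*(-3)*e2e2
Using e1^2 = e2^2 = 1, e2e1 = -e1e2:
Scalar part s = 1*(-5) + (-1)*(-3) = -5 + 3 = -2
Bivector part b = 1*(-3) - (-1)*(-5) = -3 - 5 = -8
uv = -2 - 8*e12


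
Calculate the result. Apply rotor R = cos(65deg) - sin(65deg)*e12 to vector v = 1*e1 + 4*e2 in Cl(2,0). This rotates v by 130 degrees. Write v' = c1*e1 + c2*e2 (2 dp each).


Rotor R = cos(65deg) - sin(65deg)*e12
Rotation angle theta = 2 * 65 = 130 degrees
v' = R*v*~R rotates v by theta.
cos(130deg) = -0.6428, sin(130deg) = 0.7660
v'_1 = 1*cos(130deg) - 4*sin(130deg)
= 1*(-0.6428) - 4*0.7660
= -3.71
v'_2 = 1*sin(130deg) + 4*cos(130deg)
= 1*0.7660 + 4*(-0.6428)
= -1.81
v' = -3.71*e1 - 1.81*e2


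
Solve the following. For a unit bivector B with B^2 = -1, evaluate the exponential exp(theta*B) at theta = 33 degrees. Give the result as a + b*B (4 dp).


For a unit bivector B with B^2 = -1, the exponential series gives
e^(theta*B) = cos(theta) + sin(theta)*B (the GA analogue of Euler's formula).
theta = 33 degrees = 0.575959 rad
cos(33 deg) = 0.8387
sin(33 deg) = 0.5446
exp(theta*B) = 0.8387 + 0.5446*B
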